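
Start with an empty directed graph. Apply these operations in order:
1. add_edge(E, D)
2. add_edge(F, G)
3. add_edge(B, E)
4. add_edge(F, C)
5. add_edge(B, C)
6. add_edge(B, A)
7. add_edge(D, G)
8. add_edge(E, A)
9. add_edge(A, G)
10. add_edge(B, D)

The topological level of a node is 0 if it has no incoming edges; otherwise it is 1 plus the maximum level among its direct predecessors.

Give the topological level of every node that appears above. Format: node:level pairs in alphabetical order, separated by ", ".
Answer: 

Answer: A:2, B:0, C:1, D:2, E:1, F:0, G:3

Derivation:
Op 1: add_edge(E, D). Edges now: 1
Op 2: add_edge(F, G). Edges now: 2
Op 3: add_edge(B, E). Edges now: 3
Op 4: add_edge(F, C). Edges now: 4
Op 5: add_edge(B, C). Edges now: 5
Op 6: add_edge(B, A). Edges now: 6
Op 7: add_edge(D, G). Edges now: 7
Op 8: add_edge(E, A). Edges now: 8
Op 9: add_edge(A, G). Edges now: 9
Op 10: add_edge(B, D). Edges now: 10
Compute levels (Kahn BFS):
  sources (in-degree 0): B, F
  process B: level=0
    B->A: in-degree(A)=1, level(A)>=1
    B->C: in-degree(C)=1, level(C)>=1
    B->D: in-degree(D)=1, level(D)>=1
    B->E: in-degree(E)=0, level(E)=1, enqueue
  process F: level=0
    F->C: in-degree(C)=0, level(C)=1, enqueue
    F->G: in-degree(G)=2, level(G)>=1
  process E: level=1
    E->A: in-degree(A)=0, level(A)=2, enqueue
    E->D: in-degree(D)=0, level(D)=2, enqueue
  process C: level=1
  process A: level=2
    A->G: in-degree(G)=1, level(G)>=3
  process D: level=2
    D->G: in-degree(G)=0, level(G)=3, enqueue
  process G: level=3
All levels: A:2, B:0, C:1, D:2, E:1, F:0, G:3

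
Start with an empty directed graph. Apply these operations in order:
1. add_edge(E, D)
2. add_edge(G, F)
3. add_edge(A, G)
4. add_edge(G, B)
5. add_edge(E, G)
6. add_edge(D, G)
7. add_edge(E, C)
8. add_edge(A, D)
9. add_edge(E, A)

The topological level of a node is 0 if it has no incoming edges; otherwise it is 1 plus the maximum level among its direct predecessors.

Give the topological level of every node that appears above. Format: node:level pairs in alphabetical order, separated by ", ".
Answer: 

Op 1: add_edge(E, D). Edges now: 1
Op 2: add_edge(G, F). Edges now: 2
Op 3: add_edge(A, G). Edges now: 3
Op 4: add_edge(G, B). Edges now: 4
Op 5: add_edge(E, G). Edges now: 5
Op 6: add_edge(D, G). Edges now: 6
Op 7: add_edge(E, C). Edges now: 7
Op 8: add_edge(A, D). Edges now: 8
Op 9: add_edge(E, A). Edges now: 9
Compute levels (Kahn BFS):
  sources (in-degree 0): E
  process E: level=0
    E->A: in-degree(A)=0, level(A)=1, enqueue
    E->C: in-degree(C)=0, level(C)=1, enqueue
    E->D: in-degree(D)=1, level(D)>=1
    E->G: in-degree(G)=2, level(G)>=1
  process A: level=1
    A->D: in-degree(D)=0, level(D)=2, enqueue
    A->G: in-degree(G)=1, level(G)>=2
  process C: level=1
  process D: level=2
    D->G: in-degree(G)=0, level(G)=3, enqueue
  process G: level=3
    G->B: in-degree(B)=0, level(B)=4, enqueue
    G->F: in-degree(F)=0, level(F)=4, enqueue
  process B: level=4
  process F: level=4
All levels: A:1, B:4, C:1, D:2, E:0, F:4, G:3

Answer: A:1, B:4, C:1, D:2, E:0, F:4, G:3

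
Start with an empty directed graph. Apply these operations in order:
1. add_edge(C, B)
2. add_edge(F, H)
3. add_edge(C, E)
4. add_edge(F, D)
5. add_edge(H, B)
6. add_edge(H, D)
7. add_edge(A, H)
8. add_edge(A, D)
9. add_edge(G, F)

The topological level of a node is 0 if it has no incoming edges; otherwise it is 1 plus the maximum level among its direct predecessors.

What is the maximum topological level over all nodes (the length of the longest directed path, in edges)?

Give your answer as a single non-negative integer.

Op 1: add_edge(C, B). Edges now: 1
Op 2: add_edge(F, H). Edges now: 2
Op 3: add_edge(C, E). Edges now: 3
Op 4: add_edge(F, D). Edges now: 4
Op 5: add_edge(H, B). Edges now: 5
Op 6: add_edge(H, D). Edges now: 6
Op 7: add_edge(A, H). Edges now: 7
Op 8: add_edge(A, D). Edges now: 8
Op 9: add_edge(G, F). Edges now: 9
Compute levels (Kahn BFS):
  sources (in-degree 0): A, C, G
  process A: level=0
    A->D: in-degree(D)=2, level(D)>=1
    A->H: in-degree(H)=1, level(H)>=1
  process C: level=0
    C->B: in-degree(B)=1, level(B)>=1
    C->E: in-degree(E)=0, level(E)=1, enqueue
  process G: level=0
    G->F: in-degree(F)=0, level(F)=1, enqueue
  process E: level=1
  process F: level=1
    F->D: in-degree(D)=1, level(D)>=2
    F->H: in-degree(H)=0, level(H)=2, enqueue
  process H: level=2
    H->B: in-degree(B)=0, level(B)=3, enqueue
    H->D: in-degree(D)=0, level(D)=3, enqueue
  process B: level=3
  process D: level=3
All levels: A:0, B:3, C:0, D:3, E:1, F:1, G:0, H:2
max level = 3

Answer: 3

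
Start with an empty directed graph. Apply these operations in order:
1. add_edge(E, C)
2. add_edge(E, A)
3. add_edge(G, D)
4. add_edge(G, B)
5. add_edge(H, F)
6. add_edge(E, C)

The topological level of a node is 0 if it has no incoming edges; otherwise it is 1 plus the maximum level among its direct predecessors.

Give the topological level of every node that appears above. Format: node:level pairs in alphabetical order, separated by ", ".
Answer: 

Answer: A:1, B:1, C:1, D:1, E:0, F:1, G:0, H:0

Derivation:
Op 1: add_edge(E, C). Edges now: 1
Op 2: add_edge(E, A). Edges now: 2
Op 3: add_edge(G, D). Edges now: 3
Op 4: add_edge(G, B). Edges now: 4
Op 5: add_edge(H, F). Edges now: 5
Op 6: add_edge(E, C) (duplicate, no change). Edges now: 5
Compute levels (Kahn BFS):
  sources (in-degree 0): E, G, H
  process E: level=0
    E->A: in-degree(A)=0, level(A)=1, enqueue
    E->C: in-degree(C)=0, level(C)=1, enqueue
  process G: level=0
    G->B: in-degree(B)=0, level(B)=1, enqueue
    G->D: in-degree(D)=0, level(D)=1, enqueue
  process H: level=0
    H->F: in-degree(F)=0, level(F)=1, enqueue
  process A: level=1
  process C: level=1
  process B: level=1
  process D: level=1
  process F: level=1
All levels: A:1, B:1, C:1, D:1, E:0, F:1, G:0, H:0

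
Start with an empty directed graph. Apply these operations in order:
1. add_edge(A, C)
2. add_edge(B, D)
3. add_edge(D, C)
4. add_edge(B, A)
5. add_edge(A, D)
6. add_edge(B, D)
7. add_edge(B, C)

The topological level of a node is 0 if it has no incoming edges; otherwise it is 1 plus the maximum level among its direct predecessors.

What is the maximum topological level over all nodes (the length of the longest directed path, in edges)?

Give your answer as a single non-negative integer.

Op 1: add_edge(A, C). Edges now: 1
Op 2: add_edge(B, D). Edges now: 2
Op 3: add_edge(D, C). Edges now: 3
Op 4: add_edge(B, A). Edges now: 4
Op 5: add_edge(A, D). Edges now: 5
Op 6: add_edge(B, D) (duplicate, no change). Edges now: 5
Op 7: add_edge(B, C). Edges now: 6
Compute levels (Kahn BFS):
  sources (in-degree 0): B
  process B: level=0
    B->A: in-degree(A)=0, level(A)=1, enqueue
    B->C: in-degree(C)=2, level(C)>=1
    B->D: in-degree(D)=1, level(D)>=1
  process A: level=1
    A->C: in-degree(C)=1, level(C)>=2
    A->D: in-degree(D)=0, level(D)=2, enqueue
  process D: level=2
    D->C: in-degree(C)=0, level(C)=3, enqueue
  process C: level=3
All levels: A:1, B:0, C:3, D:2
max level = 3

Answer: 3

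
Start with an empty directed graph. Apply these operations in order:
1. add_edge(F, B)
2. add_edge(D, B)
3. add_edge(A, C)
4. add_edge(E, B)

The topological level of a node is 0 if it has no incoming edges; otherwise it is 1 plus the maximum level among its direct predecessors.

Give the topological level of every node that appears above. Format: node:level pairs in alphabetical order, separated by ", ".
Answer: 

Op 1: add_edge(F, B). Edges now: 1
Op 2: add_edge(D, B). Edges now: 2
Op 3: add_edge(A, C). Edges now: 3
Op 4: add_edge(E, B). Edges now: 4
Compute levels (Kahn BFS):
  sources (in-degree 0): A, D, E, F
  process A: level=0
    A->C: in-degree(C)=0, level(C)=1, enqueue
  process D: level=0
    D->B: in-degree(B)=2, level(B)>=1
  process E: level=0
    E->B: in-degree(B)=1, level(B)>=1
  process F: level=0
    F->B: in-degree(B)=0, level(B)=1, enqueue
  process C: level=1
  process B: level=1
All levels: A:0, B:1, C:1, D:0, E:0, F:0

Answer: A:0, B:1, C:1, D:0, E:0, F:0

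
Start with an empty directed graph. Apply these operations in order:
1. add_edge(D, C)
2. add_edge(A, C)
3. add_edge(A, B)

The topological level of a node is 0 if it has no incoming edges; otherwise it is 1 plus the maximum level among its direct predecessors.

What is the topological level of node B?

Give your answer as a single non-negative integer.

Answer: 1

Derivation:
Op 1: add_edge(D, C). Edges now: 1
Op 2: add_edge(A, C). Edges now: 2
Op 3: add_edge(A, B). Edges now: 3
Compute levels (Kahn BFS):
  sources (in-degree 0): A, D
  process A: level=0
    A->B: in-degree(B)=0, level(B)=1, enqueue
    A->C: in-degree(C)=1, level(C)>=1
  process D: level=0
    D->C: in-degree(C)=0, level(C)=1, enqueue
  process B: level=1
  process C: level=1
All levels: A:0, B:1, C:1, D:0
level(B) = 1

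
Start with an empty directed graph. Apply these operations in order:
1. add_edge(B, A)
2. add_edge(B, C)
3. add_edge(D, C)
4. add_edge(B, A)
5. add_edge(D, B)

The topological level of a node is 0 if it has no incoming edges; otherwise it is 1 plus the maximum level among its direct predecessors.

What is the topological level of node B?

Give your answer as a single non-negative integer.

Op 1: add_edge(B, A). Edges now: 1
Op 2: add_edge(B, C). Edges now: 2
Op 3: add_edge(D, C). Edges now: 3
Op 4: add_edge(B, A) (duplicate, no change). Edges now: 3
Op 5: add_edge(D, B). Edges now: 4
Compute levels (Kahn BFS):
  sources (in-degree 0): D
  process D: level=0
    D->B: in-degree(B)=0, level(B)=1, enqueue
    D->C: in-degree(C)=1, level(C)>=1
  process B: level=1
    B->A: in-degree(A)=0, level(A)=2, enqueue
    B->C: in-degree(C)=0, level(C)=2, enqueue
  process A: level=2
  process C: level=2
All levels: A:2, B:1, C:2, D:0
level(B) = 1

Answer: 1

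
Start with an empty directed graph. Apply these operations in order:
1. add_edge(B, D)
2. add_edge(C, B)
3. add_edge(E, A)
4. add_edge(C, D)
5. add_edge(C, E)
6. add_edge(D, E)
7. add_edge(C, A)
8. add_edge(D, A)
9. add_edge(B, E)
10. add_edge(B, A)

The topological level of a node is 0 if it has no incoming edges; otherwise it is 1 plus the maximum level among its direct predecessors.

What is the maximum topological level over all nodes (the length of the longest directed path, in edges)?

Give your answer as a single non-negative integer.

Op 1: add_edge(B, D). Edges now: 1
Op 2: add_edge(C, B). Edges now: 2
Op 3: add_edge(E, A). Edges now: 3
Op 4: add_edge(C, D). Edges now: 4
Op 5: add_edge(C, E). Edges now: 5
Op 6: add_edge(D, E). Edges now: 6
Op 7: add_edge(C, A). Edges now: 7
Op 8: add_edge(D, A). Edges now: 8
Op 9: add_edge(B, E). Edges now: 9
Op 10: add_edge(B, A). Edges now: 10
Compute levels (Kahn BFS):
  sources (in-degree 0): C
  process C: level=0
    C->A: in-degree(A)=3, level(A)>=1
    C->B: in-degree(B)=0, level(B)=1, enqueue
    C->D: in-degree(D)=1, level(D)>=1
    C->E: in-degree(E)=2, level(E)>=1
  process B: level=1
    B->A: in-degree(A)=2, level(A)>=2
    B->D: in-degree(D)=0, level(D)=2, enqueue
    B->E: in-degree(E)=1, level(E)>=2
  process D: level=2
    D->A: in-degree(A)=1, level(A)>=3
    D->E: in-degree(E)=0, level(E)=3, enqueue
  process E: level=3
    E->A: in-degree(A)=0, level(A)=4, enqueue
  process A: level=4
All levels: A:4, B:1, C:0, D:2, E:3
max level = 4

Answer: 4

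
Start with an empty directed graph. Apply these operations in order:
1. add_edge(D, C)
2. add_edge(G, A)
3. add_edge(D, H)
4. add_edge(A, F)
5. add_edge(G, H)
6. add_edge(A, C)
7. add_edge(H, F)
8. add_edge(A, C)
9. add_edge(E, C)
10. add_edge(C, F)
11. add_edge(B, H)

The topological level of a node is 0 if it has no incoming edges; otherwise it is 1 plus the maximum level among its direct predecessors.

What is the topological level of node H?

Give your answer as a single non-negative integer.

Answer: 1

Derivation:
Op 1: add_edge(D, C). Edges now: 1
Op 2: add_edge(G, A). Edges now: 2
Op 3: add_edge(D, H). Edges now: 3
Op 4: add_edge(A, F). Edges now: 4
Op 5: add_edge(G, H). Edges now: 5
Op 6: add_edge(A, C). Edges now: 6
Op 7: add_edge(H, F). Edges now: 7
Op 8: add_edge(A, C) (duplicate, no change). Edges now: 7
Op 9: add_edge(E, C). Edges now: 8
Op 10: add_edge(C, F). Edges now: 9
Op 11: add_edge(B, H). Edges now: 10
Compute levels (Kahn BFS):
  sources (in-degree 0): B, D, E, G
  process B: level=0
    B->H: in-degree(H)=2, level(H)>=1
  process D: level=0
    D->C: in-degree(C)=2, level(C)>=1
    D->H: in-degree(H)=1, level(H)>=1
  process E: level=0
    E->C: in-degree(C)=1, level(C)>=1
  process G: level=0
    G->A: in-degree(A)=0, level(A)=1, enqueue
    G->H: in-degree(H)=0, level(H)=1, enqueue
  process A: level=1
    A->C: in-degree(C)=0, level(C)=2, enqueue
    A->F: in-degree(F)=2, level(F)>=2
  process H: level=1
    H->F: in-degree(F)=1, level(F)>=2
  process C: level=2
    C->F: in-degree(F)=0, level(F)=3, enqueue
  process F: level=3
All levels: A:1, B:0, C:2, D:0, E:0, F:3, G:0, H:1
level(H) = 1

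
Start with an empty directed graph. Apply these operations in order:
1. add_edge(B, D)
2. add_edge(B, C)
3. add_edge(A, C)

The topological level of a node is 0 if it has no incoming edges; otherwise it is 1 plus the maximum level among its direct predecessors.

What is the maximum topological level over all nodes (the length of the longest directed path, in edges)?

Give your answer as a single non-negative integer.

Op 1: add_edge(B, D). Edges now: 1
Op 2: add_edge(B, C). Edges now: 2
Op 3: add_edge(A, C). Edges now: 3
Compute levels (Kahn BFS):
  sources (in-degree 0): A, B
  process A: level=0
    A->C: in-degree(C)=1, level(C)>=1
  process B: level=0
    B->C: in-degree(C)=0, level(C)=1, enqueue
    B->D: in-degree(D)=0, level(D)=1, enqueue
  process C: level=1
  process D: level=1
All levels: A:0, B:0, C:1, D:1
max level = 1

Answer: 1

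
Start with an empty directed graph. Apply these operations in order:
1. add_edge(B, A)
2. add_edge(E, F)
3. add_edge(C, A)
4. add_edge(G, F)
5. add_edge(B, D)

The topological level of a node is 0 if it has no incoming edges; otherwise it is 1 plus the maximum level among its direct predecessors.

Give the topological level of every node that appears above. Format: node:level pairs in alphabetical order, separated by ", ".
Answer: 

Answer: A:1, B:0, C:0, D:1, E:0, F:1, G:0

Derivation:
Op 1: add_edge(B, A). Edges now: 1
Op 2: add_edge(E, F). Edges now: 2
Op 3: add_edge(C, A). Edges now: 3
Op 4: add_edge(G, F). Edges now: 4
Op 5: add_edge(B, D). Edges now: 5
Compute levels (Kahn BFS):
  sources (in-degree 0): B, C, E, G
  process B: level=0
    B->A: in-degree(A)=1, level(A)>=1
    B->D: in-degree(D)=0, level(D)=1, enqueue
  process C: level=0
    C->A: in-degree(A)=0, level(A)=1, enqueue
  process E: level=0
    E->F: in-degree(F)=1, level(F)>=1
  process G: level=0
    G->F: in-degree(F)=0, level(F)=1, enqueue
  process D: level=1
  process A: level=1
  process F: level=1
All levels: A:1, B:0, C:0, D:1, E:0, F:1, G:0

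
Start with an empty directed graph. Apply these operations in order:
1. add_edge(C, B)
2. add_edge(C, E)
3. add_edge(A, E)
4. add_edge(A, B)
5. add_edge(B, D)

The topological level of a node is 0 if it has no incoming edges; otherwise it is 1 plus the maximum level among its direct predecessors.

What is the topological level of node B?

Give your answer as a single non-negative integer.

Op 1: add_edge(C, B). Edges now: 1
Op 2: add_edge(C, E). Edges now: 2
Op 3: add_edge(A, E). Edges now: 3
Op 4: add_edge(A, B). Edges now: 4
Op 5: add_edge(B, D). Edges now: 5
Compute levels (Kahn BFS):
  sources (in-degree 0): A, C
  process A: level=0
    A->B: in-degree(B)=1, level(B)>=1
    A->E: in-degree(E)=1, level(E)>=1
  process C: level=0
    C->B: in-degree(B)=0, level(B)=1, enqueue
    C->E: in-degree(E)=0, level(E)=1, enqueue
  process B: level=1
    B->D: in-degree(D)=0, level(D)=2, enqueue
  process E: level=1
  process D: level=2
All levels: A:0, B:1, C:0, D:2, E:1
level(B) = 1

Answer: 1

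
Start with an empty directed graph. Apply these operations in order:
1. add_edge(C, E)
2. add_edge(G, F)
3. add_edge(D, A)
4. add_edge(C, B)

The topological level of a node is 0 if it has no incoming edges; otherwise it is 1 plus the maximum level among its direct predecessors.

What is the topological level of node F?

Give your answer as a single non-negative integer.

Answer: 1

Derivation:
Op 1: add_edge(C, E). Edges now: 1
Op 2: add_edge(G, F). Edges now: 2
Op 3: add_edge(D, A). Edges now: 3
Op 4: add_edge(C, B). Edges now: 4
Compute levels (Kahn BFS):
  sources (in-degree 0): C, D, G
  process C: level=0
    C->B: in-degree(B)=0, level(B)=1, enqueue
    C->E: in-degree(E)=0, level(E)=1, enqueue
  process D: level=0
    D->A: in-degree(A)=0, level(A)=1, enqueue
  process G: level=0
    G->F: in-degree(F)=0, level(F)=1, enqueue
  process B: level=1
  process E: level=1
  process A: level=1
  process F: level=1
All levels: A:1, B:1, C:0, D:0, E:1, F:1, G:0
level(F) = 1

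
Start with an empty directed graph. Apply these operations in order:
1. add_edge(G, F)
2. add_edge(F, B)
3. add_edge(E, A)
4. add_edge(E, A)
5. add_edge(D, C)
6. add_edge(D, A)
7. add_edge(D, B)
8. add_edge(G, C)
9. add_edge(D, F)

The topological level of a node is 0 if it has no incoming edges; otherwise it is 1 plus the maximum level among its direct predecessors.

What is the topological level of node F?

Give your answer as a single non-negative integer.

Op 1: add_edge(G, F). Edges now: 1
Op 2: add_edge(F, B). Edges now: 2
Op 3: add_edge(E, A). Edges now: 3
Op 4: add_edge(E, A) (duplicate, no change). Edges now: 3
Op 5: add_edge(D, C). Edges now: 4
Op 6: add_edge(D, A). Edges now: 5
Op 7: add_edge(D, B). Edges now: 6
Op 8: add_edge(G, C). Edges now: 7
Op 9: add_edge(D, F). Edges now: 8
Compute levels (Kahn BFS):
  sources (in-degree 0): D, E, G
  process D: level=0
    D->A: in-degree(A)=1, level(A)>=1
    D->B: in-degree(B)=1, level(B)>=1
    D->C: in-degree(C)=1, level(C)>=1
    D->F: in-degree(F)=1, level(F)>=1
  process E: level=0
    E->A: in-degree(A)=0, level(A)=1, enqueue
  process G: level=0
    G->C: in-degree(C)=0, level(C)=1, enqueue
    G->F: in-degree(F)=0, level(F)=1, enqueue
  process A: level=1
  process C: level=1
  process F: level=1
    F->B: in-degree(B)=0, level(B)=2, enqueue
  process B: level=2
All levels: A:1, B:2, C:1, D:0, E:0, F:1, G:0
level(F) = 1

Answer: 1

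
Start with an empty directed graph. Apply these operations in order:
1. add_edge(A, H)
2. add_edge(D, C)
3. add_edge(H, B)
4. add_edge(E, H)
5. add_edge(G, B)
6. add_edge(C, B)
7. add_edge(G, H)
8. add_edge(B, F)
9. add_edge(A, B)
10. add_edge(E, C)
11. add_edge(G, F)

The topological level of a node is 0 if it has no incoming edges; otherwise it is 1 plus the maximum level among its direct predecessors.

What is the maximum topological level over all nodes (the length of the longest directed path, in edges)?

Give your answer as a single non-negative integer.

Op 1: add_edge(A, H). Edges now: 1
Op 2: add_edge(D, C). Edges now: 2
Op 3: add_edge(H, B). Edges now: 3
Op 4: add_edge(E, H). Edges now: 4
Op 5: add_edge(G, B). Edges now: 5
Op 6: add_edge(C, B). Edges now: 6
Op 7: add_edge(G, H). Edges now: 7
Op 8: add_edge(B, F). Edges now: 8
Op 9: add_edge(A, B). Edges now: 9
Op 10: add_edge(E, C). Edges now: 10
Op 11: add_edge(G, F). Edges now: 11
Compute levels (Kahn BFS):
  sources (in-degree 0): A, D, E, G
  process A: level=0
    A->B: in-degree(B)=3, level(B)>=1
    A->H: in-degree(H)=2, level(H)>=1
  process D: level=0
    D->C: in-degree(C)=1, level(C)>=1
  process E: level=0
    E->C: in-degree(C)=0, level(C)=1, enqueue
    E->H: in-degree(H)=1, level(H)>=1
  process G: level=0
    G->B: in-degree(B)=2, level(B)>=1
    G->F: in-degree(F)=1, level(F)>=1
    G->H: in-degree(H)=0, level(H)=1, enqueue
  process C: level=1
    C->B: in-degree(B)=1, level(B)>=2
  process H: level=1
    H->B: in-degree(B)=0, level(B)=2, enqueue
  process B: level=2
    B->F: in-degree(F)=0, level(F)=3, enqueue
  process F: level=3
All levels: A:0, B:2, C:1, D:0, E:0, F:3, G:0, H:1
max level = 3

Answer: 3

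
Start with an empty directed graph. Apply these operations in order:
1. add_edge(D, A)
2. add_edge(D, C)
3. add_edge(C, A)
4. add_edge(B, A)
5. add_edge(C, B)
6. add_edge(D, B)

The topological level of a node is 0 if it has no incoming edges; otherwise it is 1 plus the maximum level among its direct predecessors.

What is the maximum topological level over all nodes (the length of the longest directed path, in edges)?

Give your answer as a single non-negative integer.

Op 1: add_edge(D, A). Edges now: 1
Op 2: add_edge(D, C). Edges now: 2
Op 3: add_edge(C, A). Edges now: 3
Op 4: add_edge(B, A). Edges now: 4
Op 5: add_edge(C, B). Edges now: 5
Op 6: add_edge(D, B). Edges now: 6
Compute levels (Kahn BFS):
  sources (in-degree 0): D
  process D: level=0
    D->A: in-degree(A)=2, level(A)>=1
    D->B: in-degree(B)=1, level(B)>=1
    D->C: in-degree(C)=0, level(C)=1, enqueue
  process C: level=1
    C->A: in-degree(A)=1, level(A)>=2
    C->B: in-degree(B)=0, level(B)=2, enqueue
  process B: level=2
    B->A: in-degree(A)=0, level(A)=3, enqueue
  process A: level=3
All levels: A:3, B:2, C:1, D:0
max level = 3

Answer: 3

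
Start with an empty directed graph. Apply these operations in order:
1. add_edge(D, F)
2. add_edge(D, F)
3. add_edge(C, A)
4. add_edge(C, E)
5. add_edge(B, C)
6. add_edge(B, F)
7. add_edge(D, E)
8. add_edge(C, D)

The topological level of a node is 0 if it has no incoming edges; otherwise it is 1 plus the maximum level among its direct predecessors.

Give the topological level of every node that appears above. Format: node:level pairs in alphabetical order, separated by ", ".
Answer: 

Op 1: add_edge(D, F). Edges now: 1
Op 2: add_edge(D, F) (duplicate, no change). Edges now: 1
Op 3: add_edge(C, A). Edges now: 2
Op 4: add_edge(C, E). Edges now: 3
Op 5: add_edge(B, C). Edges now: 4
Op 6: add_edge(B, F). Edges now: 5
Op 7: add_edge(D, E). Edges now: 6
Op 8: add_edge(C, D). Edges now: 7
Compute levels (Kahn BFS):
  sources (in-degree 0): B
  process B: level=0
    B->C: in-degree(C)=0, level(C)=1, enqueue
    B->F: in-degree(F)=1, level(F)>=1
  process C: level=1
    C->A: in-degree(A)=0, level(A)=2, enqueue
    C->D: in-degree(D)=0, level(D)=2, enqueue
    C->E: in-degree(E)=1, level(E)>=2
  process A: level=2
  process D: level=2
    D->E: in-degree(E)=0, level(E)=3, enqueue
    D->F: in-degree(F)=0, level(F)=3, enqueue
  process E: level=3
  process F: level=3
All levels: A:2, B:0, C:1, D:2, E:3, F:3

Answer: A:2, B:0, C:1, D:2, E:3, F:3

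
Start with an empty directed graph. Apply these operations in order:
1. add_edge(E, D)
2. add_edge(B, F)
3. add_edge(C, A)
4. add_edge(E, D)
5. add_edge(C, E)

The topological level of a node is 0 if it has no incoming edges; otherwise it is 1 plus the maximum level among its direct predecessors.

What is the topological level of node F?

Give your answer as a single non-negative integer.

Answer: 1

Derivation:
Op 1: add_edge(E, D). Edges now: 1
Op 2: add_edge(B, F). Edges now: 2
Op 3: add_edge(C, A). Edges now: 3
Op 4: add_edge(E, D) (duplicate, no change). Edges now: 3
Op 5: add_edge(C, E). Edges now: 4
Compute levels (Kahn BFS):
  sources (in-degree 0): B, C
  process B: level=0
    B->F: in-degree(F)=0, level(F)=1, enqueue
  process C: level=0
    C->A: in-degree(A)=0, level(A)=1, enqueue
    C->E: in-degree(E)=0, level(E)=1, enqueue
  process F: level=1
  process A: level=1
  process E: level=1
    E->D: in-degree(D)=0, level(D)=2, enqueue
  process D: level=2
All levels: A:1, B:0, C:0, D:2, E:1, F:1
level(F) = 1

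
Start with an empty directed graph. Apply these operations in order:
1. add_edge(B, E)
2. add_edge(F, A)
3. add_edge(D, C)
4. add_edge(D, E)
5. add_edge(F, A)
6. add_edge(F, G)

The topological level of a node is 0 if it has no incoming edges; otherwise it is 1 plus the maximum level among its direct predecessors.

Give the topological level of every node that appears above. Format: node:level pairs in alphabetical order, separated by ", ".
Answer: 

Answer: A:1, B:0, C:1, D:0, E:1, F:0, G:1

Derivation:
Op 1: add_edge(B, E). Edges now: 1
Op 2: add_edge(F, A). Edges now: 2
Op 3: add_edge(D, C). Edges now: 3
Op 4: add_edge(D, E). Edges now: 4
Op 5: add_edge(F, A) (duplicate, no change). Edges now: 4
Op 6: add_edge(F, G). Edges now: 5
Compute levels (Kahn BFS):
  sources (in-degree 0): B, D, F
  process B: level=0
    B->E: in-degree(E)=1, level(E)>=1
  process D: level=0
    D->C: in-degree(C)=0, level(C)=1, enqueue
    D->E: in-degree(E)=0, level(E)=1, enqueue
  process F: level=0
    F->A: in-degree(A)=0, level(A)=1, enqueue
    F->G: in-degree(G)=0, level(G)=1, enqueue
  process C: level=1
  process E: level=1
  process A: level=1
  process G: level=1
All levels: A:1, B:0, C:1, D:0, E:1, F:0, G:1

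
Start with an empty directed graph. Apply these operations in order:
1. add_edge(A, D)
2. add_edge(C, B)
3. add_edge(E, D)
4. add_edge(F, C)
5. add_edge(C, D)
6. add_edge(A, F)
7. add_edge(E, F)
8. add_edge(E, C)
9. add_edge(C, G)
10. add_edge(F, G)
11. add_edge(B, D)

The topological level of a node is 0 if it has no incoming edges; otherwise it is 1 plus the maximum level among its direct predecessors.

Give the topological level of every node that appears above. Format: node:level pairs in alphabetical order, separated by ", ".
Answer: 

Answer: A:0, B:3, C:2, D:4, E:0, F:1, G:3

Derivation:
Op 1: add_edge(A, D). Edges now: 1
Op 2: add_edge(C, B). Edges now: 2
Op 3: add_edge(E, D). Edges now: 3
Op 4: add_edge(F, C). Edges now: 4
Op 5: add_edge(C, D). Edges now: 5
Op 6: add_edge(A, F). Edges now: 6
Op 7: add_edge(E, F). Edges now: 7
Op 8: add_edge(E, C). Edges now: 8
Op 9: add_edge(C, G). Edges now: 9
Op 10: add_edge(F, G). Edges now: 10
Op 11: add_edge(B, D). Edges now: 11
Compute levels (Kahn BFS):
  sources (in-degree 0): A, E
  process A: level=0
    A->D: in-degree(D)=3, level(D)>=1
    A->F: in-degree(F)=1, level(F)>=1
  process E: level=0
    E->C: in-degree(C)=1, level(C)>=1
    E->D: in-degree(D)=2, level(D)>=1
    E->F: in-degree(F)=0, level(F)=1, enqueue
  process F: level=1
    F->C: in-degree(C)=0, level(C)=2, enqueue
    F->G: in-degree(G)=1, level(G)>=2
  process C: level=2
    C->B: in-degree(B)=0, level(B)=3, enqueue
    C->D: in-degree(D)=1, level(D)>=3
    C->G: in-degree(G)=0, level(G)=3, enqueue
  process B: level=3
    B->D: in-degree(D)=0, level(D)=4, enqueue
  process G: level=3
  process D: level=4
All levels: A:0, B:3, C:2, D:4, E:0, F:1, G:3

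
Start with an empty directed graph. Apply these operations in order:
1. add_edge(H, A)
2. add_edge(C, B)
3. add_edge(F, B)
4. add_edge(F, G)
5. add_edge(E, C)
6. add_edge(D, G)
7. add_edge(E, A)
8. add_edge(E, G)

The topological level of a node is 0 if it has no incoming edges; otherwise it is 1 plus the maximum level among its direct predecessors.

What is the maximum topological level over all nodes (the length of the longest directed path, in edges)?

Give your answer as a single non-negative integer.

Op 1: add_edge(H, A). Edges now: 1
Op 2: add_edge(C, B). Edges now: 2
Op 3: add_edge(F, B). Edges now: 3
Op 4: add_edge(F, G). Edges now: 4
Op 5: add_edge(E, C). Edges now: 5
Op 6: add_edge(D, G). Edges now: 6
Op 7: add_edge(E, A). Edges now: 7
Op 8: add_edge(E, G). Edges now: 8
Compute levels (Kahn BFS):
  sources (in-degree 0): D, E, F, H
  process D: level=0
    D->G: in-degree(G)=2, level(G)>=1
  process E: level=0
    E->A: in-degree(A)=1, level(A)>=1
    E->C: in-degree(C)=0, level(C)=1, enqueue
    E->G: in-degree(G)=1, level(G)>=1
  process F: level=0
    F->B: in-degree(B)=1, level(B)>=1
    F->G: in-degree(G)=0, level(G)=1, enqueue
  process H: level=0
    H->A: in-degree(A)=0, level(A)=1, enqueue
  process C: level=1
    C->B: in-degree(B)=0, level(B)=2, enqueue
  process G: level=1
  process A: level=1
  process B: level=2
All levels: A:1, B:2, C:1, D:0, E:0, F:0, G:1, H:0
max level = 2

Answer: 2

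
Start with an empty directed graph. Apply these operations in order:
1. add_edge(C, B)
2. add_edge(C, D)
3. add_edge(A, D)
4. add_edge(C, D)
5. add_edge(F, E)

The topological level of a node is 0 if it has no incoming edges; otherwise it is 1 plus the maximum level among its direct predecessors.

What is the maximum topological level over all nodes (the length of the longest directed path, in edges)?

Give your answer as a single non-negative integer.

Op 1: add_edge(C, B). Edges now: 1
Op 2: add_edge(C, D). Edges now: 2
Op 3: add_edge(A, D). Edges now: 3
Op 4: add_edge(C, D) (duplicate, no change). Edges now: 3
Op 5: add_edge(F, E). Edges now: 4
Compute levels (Kahn BFS):
  sources (in-degree 0): A, C, F
  process A: level=0
    A->D: in-degree(D)=1, level(D)>=1
  process C: level=0
    C->B: in-degree(B)=0, level(B)=1, enqueue
    C->D: in-degree(D)=0, level(D)=1, enqueue
  process F: level=0
    F->E: in-degree(E)=0, level(E)=1, enqueue
  process B: level=1
  process D: level=1
  process E: level=1
All levels: A:0, B:1, C:0, D:1, E:1, F:0
max level = 1

Answer: 1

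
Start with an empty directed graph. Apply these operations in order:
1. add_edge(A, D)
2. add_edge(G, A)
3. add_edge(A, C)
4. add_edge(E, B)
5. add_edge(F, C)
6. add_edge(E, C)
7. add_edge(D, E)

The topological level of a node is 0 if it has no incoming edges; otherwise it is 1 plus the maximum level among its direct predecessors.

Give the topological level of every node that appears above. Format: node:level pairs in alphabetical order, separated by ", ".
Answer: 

Answer: A:1, B:4, C:4, D:2, E:3, F:0, G:0

Derivation:
Op 1: add_edge(A, D). Edges now: 1
Op 2: add_edge(G, A). Edges now: 2
Op 3: add_edge(A, C). Edges now: 3
Op 4: add_edge(E, B). Edges now: 4
Op 5: add_edge(F, C). Edges now: 5
Op 6: add_edge(E, C). Edges now: 6
Op 7: add_edge(D, E). Edges now: 7
Compute levels (Kahn BFS):
  sources (in-degree 0): F, G
  process F: level=0
    F->C: in-degree(C)=2, level(C)>=1
  process G: level=0
    G->A: in-degree(A)=0, level(A)=1, enqueue
  process A: level=1
    A->C: in-degree(C)=1, level(C)>=2
    A->D: in-degree(D)=0, level(D)=2, enqueue
  process D: level=2
    D->E: in-degree(E)=0, level(E)=3, enqueue
  process E: level=3
    E->B: in-degree(B)=0, level(B)=4, enqueue
    E->C: in-degree(C)=0, level(C)=4, enqueue
  process B: level=4
  process C: level=4
All levels: A:1, B:4, C:4, D:2, E:3, F:0, G:0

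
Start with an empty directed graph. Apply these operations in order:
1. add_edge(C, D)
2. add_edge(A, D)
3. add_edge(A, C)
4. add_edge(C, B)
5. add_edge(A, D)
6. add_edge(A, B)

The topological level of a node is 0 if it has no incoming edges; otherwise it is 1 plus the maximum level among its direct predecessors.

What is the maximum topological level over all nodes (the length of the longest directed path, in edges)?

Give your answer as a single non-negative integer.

Op 1: add_edge(C, D). Edges now: 1
Op 2: add_edge(A, D). Edges now: 2
Op 3: add_edge(A, C). Edges now: 3
Op 4: add_edge(C, B). Edges now: 4
Op 5: add_edge(A, D) (duplicate, no change). Edges now: 4
Op 6: add_edge(A, B). Edges now: 5
Compute levels (Kahn BFS):
  sources (in-degree 0): A
  process A: level=0
    A->B: in-degree(B)=1, level(B)>=1
    A->C: in-degree(C)=0, level(C)=1, enqueue
    A->D: in-degree(D)=1, level(D)>=1
  process C: level=1
    C->B: in-degree(B)=0, level(B)=2, enqueue
    C->D: in-degree(D)=0, level(D)=2, enqueue
  process B: level=2
  process D: level=2
All levels: A:0, B:2, C:1, D:2
max level = 2

Answer: 2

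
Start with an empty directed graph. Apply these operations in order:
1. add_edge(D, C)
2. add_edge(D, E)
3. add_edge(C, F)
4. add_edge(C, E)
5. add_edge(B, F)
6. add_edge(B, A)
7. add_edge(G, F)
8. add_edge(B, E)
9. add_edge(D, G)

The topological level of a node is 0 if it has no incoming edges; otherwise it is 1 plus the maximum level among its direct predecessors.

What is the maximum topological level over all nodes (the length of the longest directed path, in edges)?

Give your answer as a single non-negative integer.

Answer: 2

Derivation:
Op 1: add_edge(D, C). Edges now: 1
Op 2: add_edge(D, E). Edges now: 2
Op 3: add_edge(C, F). Edges now: 3
Op 4: add_edge(C, E). Edges now: 4
Op 5: add_edge(B, F). Edges now: 5
Op 6: add_edge(B, A). Edges now: 6
Op 7: add_edge(G, F). Edges now: 7
Op 8: add_edge(B, E). Edges now: 8
Op 9: add_edge(D, G). Edges now: 9
Compute levels (Kahn BFS):
  sources (in-degree 0): B, D
  process B: level=0
    B->A: in-degree(A)=0, level(A)=1, enqueue
    B->E: in-degree(E)=2, level(E)>=1
    B->F: in-degree(F)=2, level(F)>=1
  process D: level=0
    D->C: in-degree(C)=0, level(C)=1, enqueue
    D->E: in-degree(E)=1, level(E)>=1
    D->G: in-degree(G)=0, level(G)=1, enqueue
  process A: level=1
  process C: level=1
    C->E: in-degree(E)=0, level(E)=2, enqueue
    C->F: in-degree(F)=1, level(F)>=2
  process G: level=1
    G->F: in-degree(F)=0, level(F)=2, enqueue
  process E: level=2
  process F: level=2
All levels: A:1, B:0, C:1, D:0, E:2, F:2, G:1
max level = 2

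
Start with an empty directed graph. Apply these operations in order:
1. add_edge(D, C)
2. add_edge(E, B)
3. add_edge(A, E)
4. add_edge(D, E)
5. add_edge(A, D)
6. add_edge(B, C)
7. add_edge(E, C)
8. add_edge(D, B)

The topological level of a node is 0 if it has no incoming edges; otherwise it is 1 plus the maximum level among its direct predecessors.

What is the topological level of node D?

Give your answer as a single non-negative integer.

Answer: 1

Derivation:
Op 1: add_edge(D, C). Edges now: 1
Op 2: add_edge(E, B). Edges now: 2
Op 3: add_edge(A, E). Edges now: 3
Op 4: add_edge(D, E). Edges now: 4
Op 5: add_edge(A, D). Edges now: 5
Op 6: add_edge(B, C). Edges now: 6
Op 7: add_edge(E, C). Edges now: 7
Op 8: add_edge(D, B). Edges now: 8
Compute levels (Kahn BFS):
  sources (in-degree 0): A
  process A: level=0
    A->D: in-degree(D)=0, level(D)=1, enqueue
    A->E: in-degree(E)=1, level(E)>=1
  process D: level=1
    D->B: in-degree(B)=1, level(B)>=2
    D->C: in-degree(C)=2, level(C)>=2
    D->E: in-degree(E)=0, level(E)=2, enqueue
  process E: level=2
    E->B: in-degree(B)=0, level(B)=3, enqueue
    E->C: in-degree(C)=1, level(C)>=3
  process B: level=3
    B->C: in-degree(C)=0, level(C)=4, enqueue
  process C: level=4
All levels: A:0, B:3, C:4, D:1, E:2
level(D) = 1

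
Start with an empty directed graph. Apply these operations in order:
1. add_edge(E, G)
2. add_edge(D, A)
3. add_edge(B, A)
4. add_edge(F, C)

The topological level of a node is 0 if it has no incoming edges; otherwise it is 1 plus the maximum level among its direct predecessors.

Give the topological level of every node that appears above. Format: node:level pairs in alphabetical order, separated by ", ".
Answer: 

Op 1: add_edge(E, G). Edges now: 1
Op 2: add_edge(D, A). Edges now: 2
Op 3: add_edge(B, A). Edges now: 3
Op 4: add_edge(F, C). Edges now: 4
Compute levels (Kahn BFS):
  sources (in-degree 0): B, D, E, F
  process B: level=0
    B->A: in-degree(A)=1, level(A)>=1
  process D: level=0
    D->A: in-degree(A)=0, level(A)=1, enqueue
  process E: level=0
    E->G: in-degree(G)=0, level(G)=1, enqueue
  process F: level=0
    F->C: in-degree(C)=0, level(C)=1, enqueue
  process A: level=1
  process G: level=1
  process C: level=1
All levels: A:1, B:0, C:1, D:0, E:0, F:0, G:1

Answer: A:1, B:0, C:1, D:0, E:0, F:0, G:1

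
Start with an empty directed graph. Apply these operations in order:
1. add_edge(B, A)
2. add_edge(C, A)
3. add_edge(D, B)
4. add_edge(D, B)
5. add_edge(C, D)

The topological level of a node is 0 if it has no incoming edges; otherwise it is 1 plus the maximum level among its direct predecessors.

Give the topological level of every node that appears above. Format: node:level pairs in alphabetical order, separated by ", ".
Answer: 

Op 1: add_edge(B, A). Edges now: 1
Op 2: add_edge(C, A). Edges now: 2
Op 3: add_edge(D, B). Edges now: 3
Op 4: add_edge(D, B) (duplicate, no change). Edges now: 3
Op 5: add_edge(C, D). Edges now: 4
Compute levels (Kahn BFS):
  sources (in-degree 0): C
  process C: level=0
    C->A: in-degree(A)=1, level(A)>=1
    C->D: in-degree(D)=0, level(D)=1, enqueue
  process D: level=1
    D->B: in-degree(B)=0, level(B)=2, enqueue
  process B: level=2
    B->A: in-degree(A)=0, level(A)=3, enqueue
  process A: level=3
All levels: A:3, B:2, C:0, D:1

Answer: A:3, B:2, C:0, D:1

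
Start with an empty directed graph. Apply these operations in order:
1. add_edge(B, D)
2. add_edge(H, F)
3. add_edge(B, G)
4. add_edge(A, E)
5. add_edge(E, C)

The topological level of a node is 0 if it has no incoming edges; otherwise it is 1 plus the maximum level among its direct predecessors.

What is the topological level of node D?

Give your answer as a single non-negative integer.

Answer: 1

Derivation:
Op 1: add_edge(B, D). Edges now: 1
Op 2: add_edge(H, F). Edges now: 2
Op 3: add_edge(B, G). Edges now: 3
Op 4: add_edge(A, E). Edges now: 4
Op 5: add_edge(E, C). Edges now: 5
Compute levels (Kahn BFS):
  sources (in-degree 0): A, B, H
  process A: level=0
    A->E: in-degree(E)=0, level(E)=1, enqueue
  process B: level=0
    B->D: in-degree(D)=0, level(D)=1, enqueue
    B->G: in-degree(G)=0, level(G)=1, enqueue
  process H: level=0
    H->F: in-degree(F)=0, level(F)=1, enqueue
  process E: level=1
    E->C: in-degree(C)=0, level(C)=2, enqueue
  process D: level=1
  process G: level=1
  process F: level=1
  process C: level=2
All levels: A:0, B:0, C:2, D:1, E:1, F:1, G:1, H:0
level(D) = 1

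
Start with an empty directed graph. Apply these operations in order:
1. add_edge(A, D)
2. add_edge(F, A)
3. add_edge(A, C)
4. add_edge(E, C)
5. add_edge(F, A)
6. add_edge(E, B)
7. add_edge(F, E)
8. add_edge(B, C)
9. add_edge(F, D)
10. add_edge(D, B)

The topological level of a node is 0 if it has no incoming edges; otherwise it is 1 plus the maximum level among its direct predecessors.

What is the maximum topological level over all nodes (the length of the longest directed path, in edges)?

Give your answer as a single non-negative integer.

Answer: 4

Derivation:
Op 1: add_edge(A, D). Edges now: 1
Op 2: add_edge(F, A). Edges now: 2
Op 3: add_edge(A, C). Edges now: 3
Op 4: add_edge(E, C). Edges now: 4
Op 5: add_edge(F, A) (duplicate, no change). Edges now: 4
Op 6: add_edge(E, B). Edges now: 5
Op 7: add_edge(F, E). Edges now: 6
Op 8: add_edge(B, C). Edges now: 7
Op 9: add_edge(F, D). Edges now: 8
Op 10: add_edge(D, B). Edges now: 9
Compute levels (Kahn BFS):
  sources (in-degree 0): F
  process F: level=0
    F->A: in-degree(A)=0, level(A)=1, enqueue
    F->D: in-degree(D)=1, level(D)>=1
    F->E: in-degree(E)=0, level(E)=1, enqueue
  process A: level=1
    A->C: in-degree(C)=2, level(C)>=2
    A->D: in-degree(D)=0, level(D)=2, enqueue
  process E: level=1
    E->B: in-degree(B)=1, level(B)>=2
    E->C: in-degree(C)=1, level(C)>=2
  process D: level=2
    D->B: in-degree(B)=0, level(B)=3, enqueue
  process B: level=3
    B->C: in-degree(C)=0, level(C)=4, enqueue
  process C: level=4
All levels: A:1, B:3, C:4, D:2, E:1, F:0
max level = 4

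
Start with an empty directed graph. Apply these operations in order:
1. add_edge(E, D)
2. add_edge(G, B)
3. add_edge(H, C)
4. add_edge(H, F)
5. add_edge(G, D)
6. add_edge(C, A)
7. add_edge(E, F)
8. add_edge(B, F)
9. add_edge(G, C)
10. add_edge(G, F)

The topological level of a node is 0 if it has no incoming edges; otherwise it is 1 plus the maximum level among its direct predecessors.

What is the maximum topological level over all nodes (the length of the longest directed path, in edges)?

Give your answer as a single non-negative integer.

Answer: 2

Derivation:
Op 1: add_edge(E, D). Edges now: 1
Op 2: add_edge(G, B). Edges now: 2
Op 3: add_edge(H, C). Edges now: 3
Op 4: add_edge(H, F). Edges now: 4
Op 5: add_edge(G, D). Edges now: 5
Op 6: add_edge(C, A). Edges now: 6
Op 7: add_edge(E, F). Edges now: 7
Op 8: add_edge(B, F). Edges now: 8
Op 9: add_edge(G, C). Edges now: 9
Op 10: add_edge(G, F). Edges now: 10
Compute levels (Kahn BFS):
  sources (in-degree 0): E, G, H
  process E: level=0
    E->D: in-degree(D)=1, level(D)>=1
    E->F: in-degree(F)=3, level(F)>=1
  process G: level=0
    G->B: in-degree(B)=0, level(B)=1, enqueue
    G->C: in-degree(C)=1, level(C)>=1
    G->D: in-degree(D)=0, level(D)=1, enqueue
    G->F: in-degree(F)=2, level(F)>=1
  process H: level=0
    H->C: in-degree(C)=0, level(C)=1, enqueue
    H->F: in-degree(F)=1, level(F)>=1
  process B: level=1
    B->F: in-degree(F)=0, level(F)=2, enqueue
  process D: level=1
  process C: level=1
    C->A: in-degree(A)=0, level(A)=2, enqueue
  process F: level=2
  process A: level=2
All levels: A:2, B:1, C:1, D:1, E:0, F:2, G:0, H:0
max level = 2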